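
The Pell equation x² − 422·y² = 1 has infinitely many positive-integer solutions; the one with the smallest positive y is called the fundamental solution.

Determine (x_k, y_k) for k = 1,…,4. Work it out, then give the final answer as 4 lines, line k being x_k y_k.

7022501 341850
98631040590001 4801283933700
1385273162348638202501 67434042451384025550
19456164335732849620362360001 947111261097768740333867400

[20; 1,1,5,2,1,…,1,1,40] for √422; ℓ=14 ⇒ convergent index 13
step 0: (20, 1)  from 20·(1,0) + (0,1)
…
step 4: (493, 24)  from 2·(226,11) + (41,2)
step 5: (719, 35)  from 1·(493,24) + (226,11)
…
step 12: (3810680, 185501)  from 1·(3211821,156349) + (598859,29152)
step 13: (7022501, 341850)  from 1·(3810680,185501) + (3211821,156349)
fundamental: x₁=7022501, y₁=341850  (since 49315520295001 − 422·116861422500 = 1)
n=2: (7022501,341850)∘(7022501,341850) = (7022501·7022501+422·341850·341850, 7022501·341850+341850·7022501) = (98631040590001,4801283933700)
n=3: (98631040590001,4801283933700)∘(7022501,341850) = (7022501·98631040590001+422·341850·4801283933700, 7022501·4801283933700+341850·98631040590001) = (1385273162348638202501,67434042451384025550)
n=4: (1385273162348638202501,67434042451384025550)∘(7022501,341850) = (7022501·1385273162348638202501+422·341850·67434042451384025550, 7022501·67434042451384025550+341850·1385273162348638202501) = (19456164335732849620362360001,947111261097768740333867400)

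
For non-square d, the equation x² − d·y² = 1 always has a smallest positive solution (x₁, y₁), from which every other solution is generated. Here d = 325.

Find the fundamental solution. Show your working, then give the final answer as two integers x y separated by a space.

[18; 36] for √325; ℓ=1 ⇒ convergent index 1
i=0: a=18 ⇒ p=18, q=1
i=1: a=36 ⇒ p=649, q=36
(x₁, y₁) = (649, 36);  649² − 325·36² = 1 ✓

649 36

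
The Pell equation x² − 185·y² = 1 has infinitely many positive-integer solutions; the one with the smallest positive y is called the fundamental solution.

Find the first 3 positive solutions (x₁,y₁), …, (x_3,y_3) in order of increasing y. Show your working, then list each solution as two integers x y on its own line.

9249 680
171088001 12578640
3164785833249 232679682040

d=185: √d = [13; 1,1,1,1,26] (ℓ=5, odd), read p_9/q_9
i=0: a=13 ⇒ p=13, q=1
i=1: a=1 ⇒ p=14, q=1
i=2: a=1 ⇒ p=27, q=2
…
i=4: a=1 ⇒ p=68, q=5
i=5: a=26 ⇒ p=1809, q=133
i=6: a=1 ⇒ p=1877, q=138
i=7: a=1 ⇒ p=3686, q=271
i=8: a=1 ⇒ p=5563, q=409
i=9: a=1 ⇒ p=9249, q=680
fundamental: x₁=9249, y₁=680  (since 85544001 − 185·462400 = 1)
n=2: (9249,680)∘(9249,680) = (9249·9249+185·680·680, 9249·680+680·9249) = (171088001,12578640)
n=3: (171088001,12578640)∘(9249,680) = (9249·171088001+185·680·12578640, 9249·12578640+680·171088001) = (3164785833249,232679682040)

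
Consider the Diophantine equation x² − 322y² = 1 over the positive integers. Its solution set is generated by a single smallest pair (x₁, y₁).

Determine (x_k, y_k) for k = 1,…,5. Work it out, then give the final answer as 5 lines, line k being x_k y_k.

√322 = [17; 1,16,1,34, …], period ℓ=4 (even) → k=3
i=0: a=17 ⇒ p=17, q=1
…
i=2: a=16 ⇒ p=305, q=17
i=3: a=1 ⇒ p=323, q=18
(x₁, y₁) = (323, 18);  323² − 322·18² = 1 ✓
(323+18√322)^2 = 208657 + 11628√322
(323+18√322)^3 = 134792099 + 7511670√322
(323+18√322)^4 = 87075487297 + 4852527192√322
(323+18√322)^5 = 56250630001763 + 3134725054362√322

323 18
208657 11628
134792099 7511670
87075487297 4852527192
56250630001763 3134725054362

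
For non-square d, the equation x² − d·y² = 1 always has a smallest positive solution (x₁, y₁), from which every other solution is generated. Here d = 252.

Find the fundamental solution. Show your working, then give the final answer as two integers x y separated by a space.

127 8

√252 → a₀=15, period (1,6,1,30); ℓ=4 even so k=3
a_0=15:  p_0=15·1+0=15,  q_0=15·0+1=1
…
a_2=6:  p_2=6·16+15=111,  q_2=6·1+1=7
a_3=1:  p_3=1·111+16=127,  q_3=1·7+1=8
fundamental: x₁=127, y₁=8  (since 16129 − 252·64 = 1)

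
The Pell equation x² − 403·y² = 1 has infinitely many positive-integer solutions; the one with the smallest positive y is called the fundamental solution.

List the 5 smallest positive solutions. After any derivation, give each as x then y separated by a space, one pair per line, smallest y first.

√403 → a₀=20, period (13,2,1,3,1,3,1,2,13,40); ℓ=10 even so k=9
i=0: a=20 ⇒ p=20, q=1
i=1: a=13 ⇒ p=261, q=13
i=2: a=2 ⇒ p=542, q=27
i=3: a=1 ⇒ p=803, q=40
i=4: a=3 ⇒ p=2951, q=147
i=5: a=1 ⇒ p=3754, q=187
i=6: a=3 ⇒ p=14213, q=708
i=7: a=1 ⇒ p=17967, q=895
i=8: a=2 ⇒ p=50147, q=2498
i=9: a=13 ⇒ p=669878, q=33369
(x₁, y₁) = (669878, 33369);  669878² − 403·33369² = 1 ✓
(669878+33369√403)^2 = 897473069767 + 44706317964√403
(669878+33369√403)^3 = 1202394930058086974 + 59895557730143415√403
(669878+33369√403)^4 = 1610915821914004898868577 + 80245432842261314788776√403
(669878+33369√403)^5 = 2158234137903017152358511160238 + 107509300122956754498421235241√403

669878 33369
897473069767 44706317964
1202394930058086974 59895557730143415
1610915821914004898868577 80245432842261314788776
2158234137903017152358511160238 107509300122956754498421235241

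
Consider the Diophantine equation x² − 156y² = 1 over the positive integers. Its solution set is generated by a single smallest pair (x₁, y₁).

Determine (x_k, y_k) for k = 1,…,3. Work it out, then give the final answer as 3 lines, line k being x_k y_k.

[12; 2,24] for √156; ℓ=2 ⇒ convergent index 1
step 0: (12, 1)  from 12·(1,0) + (0,1)
step 1: (25, 2)  from 2·(12,1) + (1,0)
fundamental: x₁=25, y₁=2  (since 625 − 156·4 = 1)
(25+2√156)^2 = 1249 + 100√156
(25+2√156)^3 = 62425 + 4998√156

25 2
1249 100
62425 4998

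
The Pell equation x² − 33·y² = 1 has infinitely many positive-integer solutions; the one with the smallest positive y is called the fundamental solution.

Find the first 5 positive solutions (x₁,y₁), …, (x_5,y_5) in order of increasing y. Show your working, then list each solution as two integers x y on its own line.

√33 = [5; 1,2,1,10, …], period ℓ=4 (even) → k=3
i=0: a=5 ⇒ p=5, q=1
…
i=2: a=2 ⇒ p=17, q=3
i=3: a=1 ⇒ p=23, q=4
fundamental: x₁=23, y₁=4  (since 529 − 33·16 = 1)
(23+4√33)^2 = 1057 + 184√33
(23+4√33)^3 = 48599 + 8460√33
(23+4√33)^4 = 2234497 + 388976√33
(23+4√33)^5 = 102738263 + 17884436√33

23 4
1057 184
48599 8460
2234497 388976
102738263 17884436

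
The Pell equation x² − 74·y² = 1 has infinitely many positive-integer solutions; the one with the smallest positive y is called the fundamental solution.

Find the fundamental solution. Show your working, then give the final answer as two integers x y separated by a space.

3699 430

√74 = [8; 1,1,1,1,16, …], period ℓ=5 (odd) → k=9
step 0: (8, 1)  from 8·(1,0) + (0,1)
step 1: (9, 1)  from 1·(8,1) + (1,0)
…
step 8: (2228, 259)  from 1·(1471,171) + (757,88)
step 9: (3699, 430)  from 1·(2228,259) + (1471,171)
fundamental: x₁=3699, y₁=430  (since 13682601 − 74·184900 = 1)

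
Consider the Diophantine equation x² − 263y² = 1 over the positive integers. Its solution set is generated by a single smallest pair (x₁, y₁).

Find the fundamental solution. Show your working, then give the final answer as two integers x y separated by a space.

√263 = [16; 4,1,1,1,1,15,1,1,1,1,4,32, …], period ℓ=12 (even) → k=11
k=0  a_k=16  p_k/q_k = 16/1
…
k=2  a_k=1  p_k/q_k = 81/5
k=3  a_k=1  p_k/q_k = 146/9
k=4  a_k=1  p_k/q_k = 227/14
k=5  a_k=1  p_k/q_k = 373/23
…
k=7  a_k=1  p_k/q_k = 6195/382
…
k=10  a_k=1  p_k/q_k = 30229/1864
k=11  a_k=4  p_k/q_k = 139128/8579
→ (139128, 8579).  Check: 139128²=19356600384, 263·8579²=19356600383, difference 1.

139128 8579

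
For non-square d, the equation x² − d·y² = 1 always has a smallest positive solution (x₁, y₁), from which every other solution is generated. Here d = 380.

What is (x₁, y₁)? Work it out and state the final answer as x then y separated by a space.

39 2

√380 → a₀=19, period (2,38); ℓ=2 even so k=1
k=0  a_k=19  p_k/q_k = 19/1
k=1  a_k=2  p_k/q_k = 39/2
→ (39, 2).  Check: 39²=1521, 380·2²=1520, difference 1.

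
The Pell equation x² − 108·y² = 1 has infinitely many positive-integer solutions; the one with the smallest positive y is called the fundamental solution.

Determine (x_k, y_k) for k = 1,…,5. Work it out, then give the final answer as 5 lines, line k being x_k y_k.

1351 130
3650401 351260
9863382151 949104390
26650854921601 2564479710520
72010600134783751 6929223228720650

d=108: √d = [10; 2,1,1,4,1,1,2,20] (ℓ=8, even), read p_7/q_7
k=0  a_k=10  p_k/q_k = 10/1
k=1  a_k=2  p_k/q_k = 21/2
k=2  a_k=1  p_k/q_k = 31/3
k=3  a_k=1  p_k/q_k = 52/5
k=4  a_k=4  p_k/q_k = 239/23
k=5  a_k=1  p_k/q_k = 291/28
k=6  a_k=1  p_k/q_k = 530/51
k=7  a_k=2  p_k/q_k = 1351/130
→ (1351, 130).  Check: 1351²=1825201, 108·130²=1825200, difference 1.
k=2:  x_2 = 1351·1351+108·130·130 = 3650401,  y_2 = 1351·130+130·1351 = 351260
k=3:  x_3 = 1351·3650401+108·130·351260 = 9863382151,  y_3 = 1351·351260+130·3650401 = 949104390
k=4:  x_4 = 1351·9863382151+108·130·949104390 = 26650854921601,  y_4 = 1351·949104390+130·9863382151 = 2564479710520
k=5:  x_5 = 1351·26650854921601+108·130·2564479710520 = 72010600134783751,  y_5 = 1351·2564479710520+130·26650854921601 = 6929223228720650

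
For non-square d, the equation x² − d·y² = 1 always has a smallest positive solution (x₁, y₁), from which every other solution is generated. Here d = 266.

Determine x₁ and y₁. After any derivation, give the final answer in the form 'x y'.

685 42

[16; 3,4,3,32] for √266; ℓ=4 ⇒ convergent index 3
step 0: (16, 1)  from 16·(1,0) + (0,1)
…
step 2: (212, 13)  from 4·(49,3) + (16,1)
step 3: (685, 42)  from 3·(212,13) + (49,3)
(x₁, y₁) = (685, 42);  685² − 266·42² = 1 ✓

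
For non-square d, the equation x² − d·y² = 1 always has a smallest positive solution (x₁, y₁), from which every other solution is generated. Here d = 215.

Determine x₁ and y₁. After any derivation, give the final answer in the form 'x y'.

d=215: √d = [14; 1,1,1,28] (ℓ=4, even), read p_3/q_3
k=0  a_k=14  p_k/q_k = 14/1
…
k=2  a_k=1  p_k/q_k = 29/2
k=3  a_k=1  p_k/q_k = 44/3
(x₁, y₁) = (44, 3);  44² − 215·3² = 1 ✓

44 3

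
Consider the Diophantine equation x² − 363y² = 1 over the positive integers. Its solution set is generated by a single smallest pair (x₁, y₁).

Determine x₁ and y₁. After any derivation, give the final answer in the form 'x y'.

362 19

√363 → a₀=19, period (19,38); ℓ=2 even so k=1
step 0: (19, 1)  from 19·(1,0) + (0,1)
step 1: (362, 19)  from 19·(19,1) + (1,0)
(x₁, y₁) = (362, 19);  362² − 363·19² = 1 ✓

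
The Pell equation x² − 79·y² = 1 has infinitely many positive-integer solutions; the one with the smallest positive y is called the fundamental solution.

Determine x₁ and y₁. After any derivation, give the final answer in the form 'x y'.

80 9

d=79: √d = [8; 1,7,1,16] (ℓ=4, even), read p_3/q_3
k=0  a_k=8  p_k/q_k = 8/1
…
k=2  a_k=7  p_k/q_k = 71/8
k=3  a_k=1  p_k/q_k = 80/9
→ (80, 9).  Check: 80²=6400, 79·9²=6399, difference 1.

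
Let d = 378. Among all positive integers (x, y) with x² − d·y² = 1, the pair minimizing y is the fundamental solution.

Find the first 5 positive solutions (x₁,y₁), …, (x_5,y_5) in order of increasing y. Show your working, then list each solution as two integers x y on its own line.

d=378: √d = [19; 2,3,1,4,1,3,2,38] (ℓ=8, even), read p_7/q_7
step 0: (19, 1)  from 19·(1,0) + (0,1)
step 1: (39, 2)  from 2·(19,1) + (1,0)
…
step 3: (175, 9)  from 1·(136,7) + (39,2)
step 4: (836, 43)  from 4·(175,9) + (136,7)
…
step 6: (3869, 199)  from 3·(1011,52) + (836,43)
step 7: (8749, 450)  from 2·(3869,199) + (1011,52)
fundamental: x₁=8749, y₁=450  (since 76545001 − 378·202500 = 1)
n=2: (8749,450)∘(8749,450) = (8749·8749+378·450·450, 8749·450+450·8749) = (153090001,7874100)
n=3: (153090001,7874100)∘(8749,450) = (8749·153090001+378·450·7874100, 8749·7874100+450·153090001) = (2678768828749,137781001350)
n=4: (2678768828749,137781001350)∘(8749,450) = (8749·2678768828749+378·450·137781001350, 8749·137781001350+450·2678768828749) = (46873096812360001,2410891953748200)
n=5: (46873096812360001,2410891953748200)∘(8749,450) = (8749·46873096812360001+378·450·2410891953748200, 8749·2410891953748200+450·46873096812360001) = (820185445343906468749,42185787268905002250)

8749 450
153090001 7874100
2678768828749 137781001350
46873096812360001 2410891953748200
820185445343906468749 42185787268905002250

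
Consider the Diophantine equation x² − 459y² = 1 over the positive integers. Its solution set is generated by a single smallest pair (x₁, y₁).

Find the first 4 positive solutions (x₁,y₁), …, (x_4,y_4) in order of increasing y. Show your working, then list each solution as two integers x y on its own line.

499850 23331
499700044999 23324000700
499550134985000450 23317003499766669
499400269944005249820001 23310008398693414998600

√459 → a₀=21, period (2,2,1,4,21,4,1,2,2,42); ℓ=10 even so k=9
i=0: a=21 ⇒ p=21, q=1
i=1: a=2 ⇒ p=43, q=2
i=2: a=2 ⇒ p=107, q=5
…
i=4: a=4 ⇒ p=707, q=33
i=5: a=21 ⇒ p=14997, q=700
i=6: a=4 ⇒ p=60695, q=2833
i=7: a=1 ⇒ p=75692, q=3533
i=8: a=2 ⇒ p=212079, q=9899
i=9: a=2 ⇒ p=499850, q=23331
→ (499850, 23331).  Check: 499850²=249850022500, 459·23331²=249850022499, difference 1.
n=2: (499850,23331)∘(499850,23331) = (499850·499850+459·23331·23331, 499850·23331+23331·499850) = (499700044999,23324000700)
n=3: (499700044999,23324000700)∘(499850,23331) = (499850·499700044999+459·23331·23324000700, 499850·23324000700+23331·499700044999) = (499550134985000450,23317003499766669)
n=4: (499550134985000450,23317003499766669)∘(499850,23331) = (499850·499550134985000450+459·23331·23317003499766669, 499850·23317003499766669+23331·499550134985000450) = (499400269944005249820001,23310008398693414998600)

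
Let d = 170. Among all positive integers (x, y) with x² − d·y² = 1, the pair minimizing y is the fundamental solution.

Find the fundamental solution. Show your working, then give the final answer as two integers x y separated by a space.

√170 = [13; 26, …], period ℓ=1 (odd) → k=1
a_0=13:  p_0=13·1+0=13,  q_0=13·0+1=1
a_1=26:  p_1=26·13+1=339,  q_1=26·1+0=26
fundamental: x₁=339, y₁=26  (since 114921 − 170·676 = 1)

339 26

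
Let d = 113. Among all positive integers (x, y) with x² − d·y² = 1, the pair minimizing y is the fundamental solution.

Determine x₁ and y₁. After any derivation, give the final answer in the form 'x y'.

√113 → a₀=10, period (1,1,1,2,2,1,1,1,20); ℓ=9 odd so k=17
step 0: (10, 1)  from 10·(1,0) + (0,1)
…
step 2: (21, 2)  from 1·(11,1) + (10,1)
step 3: (32, 3)  from 1·(21,2) + (11,1)
…
step 7: (489, 46)  from 1·(287,27) + (202,19)
step 8: (776, 73)  from 1·(489,46) + (287,27)
…
step 13: (131952, 12413)  from 2·(49579,4664) + (32794,3085)
…
step 16: (758918, 71393)  from 1·(445435,41903) + (313483,29490)
step 17: (1204353, 113296)  from 1·(758918,71393) + (445435,41903)
(x₁, y₁) = (1204353, 113296);  1204353² − 113·113296² = 1 ✓

1204353 113296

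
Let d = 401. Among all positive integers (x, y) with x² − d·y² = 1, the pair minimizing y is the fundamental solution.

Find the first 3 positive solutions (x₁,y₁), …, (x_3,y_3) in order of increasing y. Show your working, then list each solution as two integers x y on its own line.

801 40
1283201 64080
2055687201 102656120

[20; 40] for √401; ℓ=1 ⇒ convergent index 1
step 0: (20, 1)  from 20·(1,0) + (0,1)
step 1: (801, 40)  from 40·(20,1) + (1,0)
fundamental: x₁=801, y₁=40  (since 641601 − 401·1600 = 1)
n=2: (801,40)∘(801,40) = (801·801+401·40·40, 801·40+40·801) = (1283201,64080)
n=3: (1283201,64080)∘(801,40) = (801·1283201+401·40·64080, 801·64080+40·1283201) = (2055687201,102656120)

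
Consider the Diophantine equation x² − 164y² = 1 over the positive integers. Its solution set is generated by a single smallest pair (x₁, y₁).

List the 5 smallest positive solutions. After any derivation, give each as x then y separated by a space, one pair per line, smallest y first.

2049 160
8396801 655680
34410088449 2686976480
141012534067201 11011228959360
577869330197301249 45124013588480800

d=164: √d = [12; 1,4,6,4,1,24] (ℓ=6, even), read p_5/q_5
a_0=12:  p_0=12·1+0=12,  q_0=12·0+1=1
a_1=1:  p_1=1·12+1=13,  q_1=1·1+0=1
…
a_3=6:  p_3=6·64+13=397,  q_3=6·5+1=31
a_4=4:  p_4=4·397+64=1652,  q_4=4·31+5=129
a_5=1:  p_5=1·1652+397=2049,  q_5=1·129+31=160
(x₁, y₁) = (2049, 160);  2049² − 164·160² = 1 ✓
(2049+160√164)^2 = 8396801 + 655680√164
(2049+160√164)^3 = 34410088449 + 2686976480√164
(2049+160√164)^4 = 141012534067201 + 11011228959360√164
(2049+160√164)^5 = 577869330197301249 + 45124013588480800√164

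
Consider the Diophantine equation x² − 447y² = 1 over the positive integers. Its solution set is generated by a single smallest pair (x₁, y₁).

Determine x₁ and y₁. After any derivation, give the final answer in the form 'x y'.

√447 → a₀=21, period (7,42); ℓ=2 even so k=1
i=0: a=21 ⇒ p=21, q=1
i=1: a=7 ⇒ p=148, q=7
fundamental: x₁=148, y₁=7  (since 21904 − 447·49 = 1)

148 7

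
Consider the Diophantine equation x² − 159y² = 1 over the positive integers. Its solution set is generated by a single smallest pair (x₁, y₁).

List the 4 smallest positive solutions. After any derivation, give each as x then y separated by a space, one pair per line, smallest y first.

√159 = [12; 1,1,1,1,3,1,1,1,1,24, …], period ℓ=10 (even) → k=9
i=0: a=12 ⇒ p=12, q=1
…
i=4: a=1 ⇒ p=63, q=5
…
i=6: a=1 ⇒ p=290, q=23
…
i=8: a=1 ⇒ p=807, q=64
i=9: a=1 ⇒ p=1324, q=105
(x₁, y₁) = (1324, 105);  1324² − 159·105² = 1 ✓
n=2: (1324,105)∘(1324,105) = (1324·1324+159·105·105, 1324·105+105·1324) = (3505951,278040)
n=3: (3505951,278040)∘(1324,105) = (1324·3505951+159·105·278040, 1324·278040+105·3505951) = (9283756924,736249815)
n=4: (9283756924,736249815)∘(1324,105) = (1324·9283756924+159·105·736249815, 1324·736249815+105·9283756924) = (24583384828801,1949589232080)

1324 105
3505951 278040
9283756924 736249815
24583384828801 1949589232080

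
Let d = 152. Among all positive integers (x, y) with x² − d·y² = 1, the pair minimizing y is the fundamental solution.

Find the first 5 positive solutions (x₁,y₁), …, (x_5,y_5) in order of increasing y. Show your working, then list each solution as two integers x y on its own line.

√152 = [12; 3,24, …], period ℓ=2 (even) → k=1
step 0: (12, 1)  from 12·(1,0) + (0,1)
step 1: (37, 3)  from 3·(12,1) + (1,0)
→ (37, 3).  Check: 37²=1369, 152·3²=1368, difference 1.
(x_2, y_2) = (37·37 + 152·3·3, 37·3 + 3·37) = (2737, 222)
(x_3, y_3) = (37·2737 + 152·3·222, 37·222 + 3·2737) = (202501, 16425)
(x_4, y_4) = (37·202501 + 152·3·16425, 37·16425 + 3·202501) = (14982337, 1215228)
(x_5, y_5) = (37·14982337 + 152·3·1215228, 37·1215228 + 3·14982337) = (1108490437, 89910447)

37 3
2737 222
202501 16425
14982337 1215228
1108490437 89910447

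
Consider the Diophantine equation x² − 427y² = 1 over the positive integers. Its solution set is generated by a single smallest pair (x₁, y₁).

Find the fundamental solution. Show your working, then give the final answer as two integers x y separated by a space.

√427 = [20; 1,1,1,40, …], period ℓ=4 (even) → k=3
i=0: a=20 ⇒ p=20, q=1
…
i=2: a=1 ⇒ p=41, q=2
i=3: a=1 ⇒ p=62, q=3
fundamental: x₁=62, y₁=3  (since 3844 − 427·9 = 1)

62 3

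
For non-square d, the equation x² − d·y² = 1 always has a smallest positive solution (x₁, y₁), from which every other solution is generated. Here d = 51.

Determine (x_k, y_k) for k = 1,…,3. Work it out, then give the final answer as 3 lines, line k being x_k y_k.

√51 = [7; 7,14, …], period ℓ=2 (even) → k=1
i=0: a=7 ⇒ p=7, q=1
i=1: a=7 ⇒ p=50, q=7
fundamental: x₁=50, y₁=7  (since 2500 − 51·49 = 1)
k=2:  x_2 = 50·50+51·7·7 = 4999,  y_2 = 50·7+7·50 = 700
k=3:  x_3 = 50·4999+51·7·700 = 499850,  y_3 = 50·700+7·4999 = 69993

50 7
4999 700
499850 69993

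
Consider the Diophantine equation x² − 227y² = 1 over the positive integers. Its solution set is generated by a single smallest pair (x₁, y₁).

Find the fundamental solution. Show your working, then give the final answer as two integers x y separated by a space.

[15; 15,30] for √227; ℓ=2 ⇒ convergent index 1
a_0=15:  p_0=15·1+0=15,  q_0=15·0+1=1
a_1=15:  p_1=15·15+1=226,  q_1=15·1+0=15
fundamental: x₁=226, y₁=15  (since 51076 − 227·225 = 1)

226 15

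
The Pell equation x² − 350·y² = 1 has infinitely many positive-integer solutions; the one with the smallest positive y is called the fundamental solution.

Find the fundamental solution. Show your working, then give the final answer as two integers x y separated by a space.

√350 → a₀=18, period (1,2,2,2,1,36); ℓ=6 even so k=5
k=0  a_k=18  p_k/q_k = 18/1
…
k=2  a_k=2  p_k/q_k = 56/3
k=3  a_k=2  p_k/q_k = 131/7
k=4  a_k=2  p_k/q_k = 318/17
k=5  a_k=1  p_k/q_k = 449/24
fundamental: x₁=449, y₁=24  (since 201601 − 350·576 = 1)

449 24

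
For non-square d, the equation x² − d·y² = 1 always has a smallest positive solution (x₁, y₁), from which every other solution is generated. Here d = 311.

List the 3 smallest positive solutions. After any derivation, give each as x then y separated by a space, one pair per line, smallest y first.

√311 = [17; 1,1,1,2,1,…,1,1,34, …], period ℓ=16 (even) → k=15
i=0: a=17 ⇒ p=17, q=1
i=1: a=1 ⇒ p=18, q=1
i=2: a=1 ⇒ p=35, q=2
i=3: a=1 ⇒ p=53, q=3
i=4: a=2 ⇒ p=141, q=8
i=5: a=1 ⇒ p=194, q=11
…
i=7: a=3 ⇒ p=4109, q=233
i=8: a=17 ⇒ p=71158, q=4035
…
i=12: a=2 ⇒ p=4565134, q=258865
i=13: a=1 ⇒ p=6159373, q=349266
i=14: a=1 ⇒ p=10724507, q=608131
i=15: a=1 ⇒ p=16883880, q=957397
(x₁, y₁) = (16883880, 957397);  16883880² − 311·957397² = 1 ✓
(16883880+957397√311)^2 = 570130807708799 + 32329152120720√311
(16883880+957397√311)^3 = 19252040283316857636360 + 1091683049815963029803√311

16883880 957397
570130807708799 32329152120720
19252040283316857636360 1091683049815963029803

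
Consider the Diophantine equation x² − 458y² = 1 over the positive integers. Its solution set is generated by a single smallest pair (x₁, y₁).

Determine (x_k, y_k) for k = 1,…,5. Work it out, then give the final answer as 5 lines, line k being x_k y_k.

d=458: √d = [21; 2,2,42] (ℓ=3, odd), read p_5/q_5
a_0=21:  p_0=21·1+0=21,  q_0=21·0+1=1
…
a_2=2:  p_2=2·43+21=107,  q_2=2·2+1=5
a_3=42:  p_3=42·107+43=4537,  q_3=42·5+2=212
a_4=2:  p_4=2·4537+107=9181,  q_4=2·212+5=429
a_5=2:  p_5=2·9181+4537=22899,  q_5=2·429+212=1070
fundamental: x₁=22899, y₁=1070  (since 524364201 − 458·1144900 = 1)
n=2: (22899,1070)∘(22899,1070) = (22899·22899+458·1070·1070, 22899·1070+1070·22899) = (1048728401,49003860)
n=3: (1048728401,49003860)∘(22899,1070) = (22899·1048728401+458·1070·49003860, 22899·49003860+1070·1048728401) = (48029663286099,2244278779210)
n=4: (48029663286099,2244278779210)∘(22899,1070) = (22899·48029663286099+458·1070·2244278779210, 22899·2244278779210+1070·48029663286099) = (2199662518128033601,102783479481255720)
n=5: (2199662518128033601,102783479481255720)∘(22899,1070) = (22899·2199662518128033601+458·1070·102783479481255720, 22899·102783479481255720+1070·2199662518128033601) = (100740143957198019572499,4707277791038270685350)

22899 1070
1048728401 49003860
48029663286099 2244278779210
2199662518128033601 102783479481255720
100740143957198019572499 4707277791038270685350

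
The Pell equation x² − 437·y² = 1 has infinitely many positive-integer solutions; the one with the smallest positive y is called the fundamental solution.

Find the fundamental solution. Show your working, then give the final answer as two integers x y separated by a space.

4599 220

√437 = [20; 1,9,2,9,1,40, …], period ℓ=6 (even) → k=5
k=0  a_k=20  p_k/q_k = 20/1
…
k=2  a_k=9  p_k/q_k = 209/10
k=3  a_k=2  p_k/q_k = 439/21
k=4  a_k=9  p_k/q_k = 4160/199
k=5  a_k=1  p_k/q_k = 4599/220
(x₁, y₁) = (4599, 220);  4599² − 437·220² = 1 ✓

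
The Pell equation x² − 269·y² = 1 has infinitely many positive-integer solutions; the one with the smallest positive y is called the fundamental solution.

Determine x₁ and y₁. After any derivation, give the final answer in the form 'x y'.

13449 820

√269 = [16; 2,2,32, …], period ℓ=3 (odd) → k=5
i=0: a=16 ⇒ p=16, q=1
…
i=3: a=32 ⇒ p=2657, q=162
i=4: a=2 ⇒ p=5396, q=329
i=5: a=2 ⇒ p=13449, q=820
→ (13449, 820).  Check: 13449²=180875601, 269·820²=180875600, difference 1.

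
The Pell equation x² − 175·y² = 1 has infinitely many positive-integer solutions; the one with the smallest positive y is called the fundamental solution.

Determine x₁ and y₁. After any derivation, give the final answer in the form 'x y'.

[13; 4,2,1,2,4,26] for √175; ℓ=6 ⇒ convergent index 5
i=0: a=13 ⇒ p=13, q=1
…
i=2: a=2 ⇒ p=119, q=9
…
i=4: a=2 ⇒ p=463, q=35
i=5: a=4 ⇒ p=2024, q=153
(x₁, y₁) = (2024, 153);  2024² − 175·153² = 1 ✓

2024 153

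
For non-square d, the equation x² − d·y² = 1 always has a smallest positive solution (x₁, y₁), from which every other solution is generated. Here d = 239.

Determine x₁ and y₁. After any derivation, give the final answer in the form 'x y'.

√239 = [15; 2,5,1,2,4,15,4,2,1,5,2,30, …], period ℓ=12 (even) → k=11
a_0=15:  p_0=15·1+0=15,  q_0=15·0+1=1
a_1=2:  p_1=2·15+1=31,  q_1=2·1+0=2
…
a_3=1:  p_3=1·170+31=201,  q_3=1·11+2=13
a_4=2:  p_4=2·201+170=572,  q_4=2·13+11=37
a_5=4:  p_5=4·572+201=2489,  q_5=4·37+13=161
a_6=15:  p_6=15·2489+572=37907,  q_6=15·161+37=2452
a_7=4:  p_7=4·37907+2489=154117,  q_7=4·2452+161=9969
…
a_9=1:  p_9=1·346141+154117=500258,  q_9=1·22390+9969=32359
a_10=5:  p_10=5·500258+346141=2847431,  q_10=5·32359+22390=184185
a_11=2:  p_11=2·2847431+500258=6195120,  q_11=2·184185+32359=400729
→ (6195120, 400729).  Check: 6195120²=38379511814400, 239·400729²=38379511814399, difference 1.

6195120 400729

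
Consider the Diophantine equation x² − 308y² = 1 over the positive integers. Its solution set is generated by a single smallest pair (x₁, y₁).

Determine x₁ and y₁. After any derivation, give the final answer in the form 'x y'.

351 20

√308 → a₀=17, period (1,1,4,1,1,34); ℓ=6 even so k=5
step 0: (17, 1)  from 17·(1,0) + (0,1)
step 1: (18, 1)  from 1·(17,1) + (1,0)
…
step 4: (193, 11)  from 1·(158,9) + (35,2)
step 5: (351, 20)  from 1·(193,11) + (158,9)
(x₁, y₁) = (351, 20);  351² − 308·20² = 1 ✓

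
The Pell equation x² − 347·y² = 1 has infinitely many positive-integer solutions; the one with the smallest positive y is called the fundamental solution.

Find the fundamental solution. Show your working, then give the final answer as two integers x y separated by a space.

d=347: √d = [18; 1,1,1,2,4,…,1,1,36] (ℓ=14, even), read p_13/q_13
step 0: (18, 1)  from 18·(1,0) + (0,1)
…
step 5: (652, 35)  from 4·(149,8) + (56,3)
step 6: (801, 43)  from 1·(652,35) + (149,8)
…
step 8: (15070, 809)  from 1·(14269,766) + (801,43)
step 9: (74549, 4002)  from 4·(15070,809) + (14269,766)
step 10: (164168, 8813)  from 2·(74549,4002) + (15070,809)
…
step 12: (402885, 21628)  from 1·(238717,12815) + (164168,8813)
step 13: (641602, 34443)  from 1·(402885,21628) + (238717,12815)
(x₁, y₁) = (641602, 34443);  641602² − 347·34443² = 1 ✓

641602 34443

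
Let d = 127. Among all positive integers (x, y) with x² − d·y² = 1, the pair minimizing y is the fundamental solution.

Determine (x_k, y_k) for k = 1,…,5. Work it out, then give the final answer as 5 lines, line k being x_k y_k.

d=127: √d = [11; 3,1,2,2,7,11,7,2,2,1,3,22] (ℓ=12, even), read p_11/q_11
i=0: a=11 ⇒ p=11, q=1
…
i=2: a=1 ⇒ p=45, q=4
i=3: a=2 ⇒ p=124, q=11
…
i=8: a=2 ⇒ p=367620, q=32621
i=9: a=2 ⇒ p=906941, q=80478
i=10: a=1 ⇒ p=1274561, q=113099
i=11: a=3 ⇒ p=4730624, q=419775
fundamental: x₁=4730624, y₁=419775  (since 22378803429376 − 127·176211050625 = 1)
(4730624+419775√127)^2 = 44757606858751 + 3971595379200√127
(4730624+419775√127)^3 = 423462818377139450624 + 37576248838264821825√127
(4730624+419775√127)^4 = 4006486743445029115330560001 + 355518209168531397366758400√127
(4730624+419775√127)^5 = 37906364688445371364544653008890624 + 3363645945459311770024609913661375√127

4730624 419775
44757606858751 3971595379200
423462818377139450624 37576248838264821825
4006486743445029115330560001 355518209168531397366758400
37906364688445371364544653008890624 3363645945459311770024609913661375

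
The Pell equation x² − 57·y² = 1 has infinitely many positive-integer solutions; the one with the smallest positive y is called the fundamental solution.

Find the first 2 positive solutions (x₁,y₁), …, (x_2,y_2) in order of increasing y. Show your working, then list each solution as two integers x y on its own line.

√57 = [7; 1,1,4,1,1,14, …], period ℓ=6 (even) → k=5
k=0  a_k=7  p_k/q_k = 7/1
k=1  a_k=1  p_k/q_k = 8/1
…
k=3  a_k=4  p_k/q_k = 68/9
k=4  a_k=1  p_k/q_k = 83/11
k=5  a_k=1  p_k/q_k = 151/20
→ (151, 20).  Check: 151²=22801, 57·20²=22800, difference 1.
(x_2, y_2) = (151·151 + 57·20·20, 151·20 + 20·151) = (45601, 6040)

151 20
45601 6040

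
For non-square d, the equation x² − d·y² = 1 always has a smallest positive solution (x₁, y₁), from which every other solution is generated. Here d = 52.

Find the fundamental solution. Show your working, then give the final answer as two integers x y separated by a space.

649 90

√52 → a₀=7, period (4,1,2,1,4,14); ℓ=6 even so k=5
i=0: a=7 ⇒ p=7, q=1
…
i=4: a=1 ⇒ p=137, q=19
i=5: a=4 ⇒ p=649, q=90
→ (649, 90).  Check: 649²=421201, 52·90²=421200, difference 1.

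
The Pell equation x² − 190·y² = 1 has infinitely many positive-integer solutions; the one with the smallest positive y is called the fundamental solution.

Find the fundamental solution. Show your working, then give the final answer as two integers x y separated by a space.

52021 3774

√190 → a₀=13, period (1,3,1,1,1,…,3,1,26); ℓ=14 even so k=13
a_0=13:  p_0=13·1+0=13,  q_0=13·0+1=1
…
a_3=1:  p_3=1·55+14=69,  q_3=1·4+1=5
…
a_12=3:  p_12=3·11234+7085=40787,  q_12=3·815+514=2959
a_13=1:  p_13=1·40787+11234=52021,  q_13=1·2959+815=3774
→ (52021, 3774).  Check: 52021²=2706184441, 190·3774²=2706184440, difference 1.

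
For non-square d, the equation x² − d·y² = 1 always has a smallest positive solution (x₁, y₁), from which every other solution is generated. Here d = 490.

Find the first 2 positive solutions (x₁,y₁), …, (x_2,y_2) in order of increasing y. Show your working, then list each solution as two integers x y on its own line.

d=490: √d = [22; 7,2,1,4,4,4,1,2,7,44] (ℓ=10, even), read p_9/q_9
a_0=22:  p_0=22·1+0=22,  q_0=22·0+1=1
…
a_8=2:  p_8=2·50315+40708=141338,  q_8=2·2273+1839=6385
a_9=7:  p_9=7·141338+50315=1039681,  q_9=7·6385+2273=46968
fundamental: x₁=1039681, y₁=46968  (since 1080936581761 − 490·2205993024 = 1)
n=2: (1039681,46968)∘(1039681,46968) = (1039681·1039681+490·46968·46968, 1039681·46968+46968·1039681) = (2161873163521,97663474416)

1039681 46968
2161873163521 97663474416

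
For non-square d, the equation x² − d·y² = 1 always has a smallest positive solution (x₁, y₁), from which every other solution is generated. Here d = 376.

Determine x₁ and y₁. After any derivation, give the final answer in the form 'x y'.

2143295 110532

d=376: √d = [19; 2,1,1,3,1,…,1,2,38] (ℓ=16, even), read p_15/q_15
i=0: a=19 ⇒ p=19, q=1
…
i=5: a=1 ⇒ p=446, q=23
i=6: a=2 ⇒ p=1241, q=64
…
i=14: a=1 ⇒ p=837427, q=43187
i=15: a=2 ⇒ p=2143295, q=110532
(x₁, y₁) = (2143295, 110532);  2143295² − 376·110532² = 1 ✓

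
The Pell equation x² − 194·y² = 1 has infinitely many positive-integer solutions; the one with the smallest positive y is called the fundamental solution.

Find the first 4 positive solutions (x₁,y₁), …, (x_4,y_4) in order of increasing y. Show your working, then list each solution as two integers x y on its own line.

d=194: √d = [13; 1,12,1,26] (ℓ=4, even), read p_3/q_3
i=0: a=13 ⇒ p=13, q=1
i=1: a=1 ⇒ p=14, q=1
i=2: a=12 ⇒ p=181, q=13
i=3: a=1 ⇒ p=195, q=14
(x₁, y₁) = (195, 14);  195² − 194·14² = 1 ✓
n=2: (195,14)∘(195,14) = (195·195+194·14·14, 195·14+14·195) = (76049,5460)
n=3: (76049,5460)∘(195,14) = (195·76049+194·14·5460, 195·5460+14·76049) = (29658915,2129386)
n=4: (29658915,2129386)∘(195,14) = (195·29658915+194·14·2129386, 195·2129386+14·29658915) = (11566900801,830455080)

195 14
76049 5460
29658915 2129386
11566900801 830455080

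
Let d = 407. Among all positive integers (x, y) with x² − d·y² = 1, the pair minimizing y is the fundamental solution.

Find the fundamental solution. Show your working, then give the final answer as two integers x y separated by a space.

2663 132

√407 → a₀=20, period (5,1,2,1,5,40); ℓ=6 even so k=5
i=0: a=20 ⇒ p=20, q=1
i=1: a=5 ⇒ p=101, q=5
…
i=4: a=1 ⇒ p=464, q=23
i=5: a=5 ⇒ p=2663, q=132
→ (2663, 132).  Check: 2663²=7091569, 407·132²=7091568, difference 1.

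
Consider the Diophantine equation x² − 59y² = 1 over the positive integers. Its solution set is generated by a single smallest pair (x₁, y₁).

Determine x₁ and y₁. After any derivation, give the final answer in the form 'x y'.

530 69

√59 = [7; 1,2,7,2,1,14, …], period ℓ=6 (even) → k=5
k=0  a_k=7  p_k/q_k = 7/1
k=1  a_k=1  p_k/q_k = 8/1
k=2  a_k=2  p_k/q_k = 23/3
k=3  a_k=7  p_k/q_k = 169/22
k=4  a_k=2  p_k/q_k = 361/47
k=5  a_k=1  p_k/q_k = 530/69
fundamental: x₁=530, y₁=69  (since 280900 − 59·4761 = 1)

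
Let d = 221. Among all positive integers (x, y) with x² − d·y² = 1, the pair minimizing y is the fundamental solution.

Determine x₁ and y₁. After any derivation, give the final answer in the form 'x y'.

1665 112

√221 = [14; 1,6,2,6,1,28, …], period ℓ=6 (even) → k=5
k=0  a_k=14  p_k/q_k = 14/1
k=1  a_k=1  p_k/q_k = 15/1
k=2  a_k=6  p_k/q_k = 104/7
k=3  a_k=2  p_k/q_k = 223/15
k=4  a_k=6  p_k/q_k = 1442/97
k=5  a_k=1  p_k/q_k = 1665/112
→ (1665, 112).  Check: 1665²=2772225, 221·112²=2772224, difference 1.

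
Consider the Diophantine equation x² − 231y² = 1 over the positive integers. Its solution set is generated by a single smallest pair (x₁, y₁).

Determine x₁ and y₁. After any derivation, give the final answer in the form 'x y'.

76 5

√231 → a₀=15, period (5,30); ℓ=2 even so k=1
step 0: (15, 1)  from 15·(1,0) + (0,1)
step 1: (76, 5)  from 5·(15,1) + (1,0)
fundamental: x₁=76, y₁=5  (since 5776 − 231·25 = 1)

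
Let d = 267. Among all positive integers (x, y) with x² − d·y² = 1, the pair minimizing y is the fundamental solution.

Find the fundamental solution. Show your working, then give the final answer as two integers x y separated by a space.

2402 147

√267 = [16; 2,1,15,1,2,32, …], period ℓ=6 (even) → k=5
i=0: a=16 ⇒ p=16, q=1
i=1: a=2 ⇒ p=33, q=2
…
i=3: a=15 ⇒ p=768, q=47
i=4: a=1 ⇒ p=817, q=50
i=5: a=2 ⇒ p=2402, q=147
fundamental: x₁=2402, y₁=147  (since 5769604 − 267·21609 = 1)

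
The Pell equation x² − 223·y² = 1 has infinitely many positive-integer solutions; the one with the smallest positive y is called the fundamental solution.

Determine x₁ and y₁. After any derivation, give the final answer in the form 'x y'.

224 15

d=223: √d = [14; 1,13,1,28] (ℓ=4, even), read p_3/q_3
a_0=14:  p_0=14·1+0=14,  q_0=14·0+1=1
a_1=1:  p_1=1·14+1=15,  q_1=1·1+0=1
a_2=13:  p_2=13·15+14=209,  q_2=13·1+1=14
a_3=1:  p_3=1·209+15=224,  q_3=1·14+1=15
fundamental: x₁=224, y₁=15  (since 50176 − 223·225 = 1)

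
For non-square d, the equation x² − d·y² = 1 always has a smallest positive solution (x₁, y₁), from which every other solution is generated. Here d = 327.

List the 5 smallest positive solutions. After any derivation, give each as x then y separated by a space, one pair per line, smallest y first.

217 12
94177 5208
40872601 2260260
17738614657 980947632
7698517888537 425729012028

√327 → a₀=18, period (12,36); ℓ=2 even so k=1
a_0=18:  p_0=18·1+0=18,  q_0=18·0+1=1
a_1=12:  p_1=12·18+1=217,  q_1=12·1+0=12
fundamental: x₁=217, y₁=12  (since 47089 − 327·144 = 1)
k=2:  x_2 = 217·217+327·12·12 = 94177,  y_2 = 217·12+12·217 = 5208
k=3:  x_3 = 217·94177+327·12·5208 = 40872601,  y_3 = 217·5208+12·94177 = 2260260
k=4:  x_4 = 217·40872601+327·12·2260260 = 17738614657,  y_4 = 217·2260260+12·40872601 = 980947632
k=5:  x_5 = 217·17738614657+327·12·980947632 = 7698517888537,  y_5 = 217·980947632+12·17738614657 = 425729012028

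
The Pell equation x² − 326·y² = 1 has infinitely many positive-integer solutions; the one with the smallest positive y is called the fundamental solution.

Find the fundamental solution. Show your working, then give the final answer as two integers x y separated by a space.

√326 → a₀=18, period (18,36); ℓ=2 even so k=1
step 0: (18, 1)  from 18·(1,0) + (0,1)
step 1: (325, 18)  from 18·(18,1) + (1,0)
(x₁, y₁) = (325, 18);  325² − 326·18² = 1 ✓

325 18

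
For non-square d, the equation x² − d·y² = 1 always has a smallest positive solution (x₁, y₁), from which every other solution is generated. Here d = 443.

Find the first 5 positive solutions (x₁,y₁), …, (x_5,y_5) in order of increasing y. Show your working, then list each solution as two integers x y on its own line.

d=443: √d = [21; 21,42] (ℓ=2, even), read p_1/q_1
step 0: (21, 1)  from 21·(1,0) + (0,1)
step 1: (442, 21)  from 21·(21,1) + (1,0)
(x₁, y₁) = (442, 21);  442² − 443·21² = 1 ✓
(x_2, y_2) = (442·442 + 443·21·21, 442·21 + 21·442) = (390727, 18564)
(x_3, y_3) = (442·390727 + 443·21·18564, 442·18564 + 21·390727) = (345402226, 16410555)
(x_4, y_4) = (442·345402226 + 443·21·16410555, 442·16410555 + 21·345402226) = (305335177057, 14506912056)
(x_5, y_5) = (442·305335177057 + 443·21·14506912056, 442·14506912056 + 21·305335177057) = (269915951116162, 12824093846949)

442 21
390727 18564
345402226 16410555
305335177057 14506912056
269915951116162 12824093846949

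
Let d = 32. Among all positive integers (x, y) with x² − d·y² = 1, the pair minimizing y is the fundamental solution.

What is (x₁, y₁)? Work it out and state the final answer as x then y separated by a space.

√32 → a₀=5, period (1,1,1,10); ℓ=4 even so k=3
i=0: a=5 ⇒ p=5, q=1
…
i=2: a=1 ⇒ p=11, q=2
i=3: a=1 ⇒ p=17, q=3
fundamental: x₁=17, y₁=3  (since 289 − 32·9 = 1)

17 3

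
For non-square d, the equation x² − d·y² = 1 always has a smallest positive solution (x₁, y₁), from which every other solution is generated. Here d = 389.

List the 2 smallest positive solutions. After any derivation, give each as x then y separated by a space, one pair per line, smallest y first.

[19; 1,2,1,1,1,1,2,1,38] for √389; ℓ=9 ⇒ convergent index 17
a_0=19:  p_0=19·1+0=19,  q_0=19·0+1=1
a_1=1:  p_1=1·19+1=20,  q_1=1·1+0=1
a_2=2:  p_2=2·20+19=59,  q_2=2·1+1=3
a_3=1:  p_3=1·59+20=79,  q_3=1·3+1=4
a_4=1:  p_4=1·79+59=138,  q_4=1·4+3=7
a_5=1:  p_5=1·138+79=217,  q_5=1·7+4=11
a_6=1:  p_6=1·217+138=355,  q_6=1·11+7=18
a_7=2:  p_7=2·355+217=927,  q_7=2·18+11=47
…
a_9=38:  p_9=38·1282+927=49643,  q_9=38·65+47=2517
a_10=1:  p_10=1·49643+1282=50925,  q_10=1·2517+65=2582
…
a_12=1:  p_12=1·151493+50925=202418,  q_12=1·7681+2582=10263
a_13=1:  p_13=1·202418+151493=353911,  q_13=1·10263+7681=17944
a_14=1:  p_14=1·353911+202418=556329,  q_14=1·17944+10263=28207
a_15=1:  p_15=1·556329+353911=910240,  q_15=1·28207+17944=46151
a_16=2:  p_16=2·910240+556329=2376809,  q_16=2·46151+28207=120509
a_17=1:  p_17=1·2376809+910240=3287049,  q_17=1·120509+46151=166660
→ (3287049, 166660).  Check: 3287049²=10804691128401, 389·166660²=10804691128400, difference 1.
(x_2, y_2) = (3287049·3287049 + 389·166660·166660, 3287049·166660 + 166660·3287049) = (21609382256801, 1095639172680)

3287049 166660
21609382256801 1095639172680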